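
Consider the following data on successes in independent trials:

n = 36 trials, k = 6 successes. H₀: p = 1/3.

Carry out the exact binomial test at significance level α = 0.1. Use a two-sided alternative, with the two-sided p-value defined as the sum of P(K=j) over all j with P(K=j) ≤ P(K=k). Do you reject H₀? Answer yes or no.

reject H₀: yes

Exact binomial: n=36, k=6, p₀=1/3=0.3333
P(X=j) = C(n,j)·p₀^j·(1−p₀)^(n−j); p = Σ P(X=j) over j with P(X=j) ≤ P(X=6)
p-value (two-sided) = 0.03400
At α=0.1: p < α → reject H₀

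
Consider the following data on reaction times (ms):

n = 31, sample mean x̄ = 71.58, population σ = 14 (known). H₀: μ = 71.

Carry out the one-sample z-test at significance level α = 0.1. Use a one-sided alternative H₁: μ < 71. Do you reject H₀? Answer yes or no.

SE = σ/√n = 14/√31 = 2.5145
z = (x̄−μ₀)/SE = (71.58−71)/2.5145 = 0.2307
p-value (one-sided, H₁ less) = 0.59121
At α=0.1: p ≥ α → fail to reject H₀

reject H₀: no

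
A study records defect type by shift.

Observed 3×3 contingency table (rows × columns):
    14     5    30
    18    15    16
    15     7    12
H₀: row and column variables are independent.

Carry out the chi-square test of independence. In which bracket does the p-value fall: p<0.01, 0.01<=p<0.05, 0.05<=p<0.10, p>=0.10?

Row totals [49, 49, 34], col totals [47, 27, 58], n=132
χ² = (14−17.45)²/17.45 + (5−10.02)²/10.02 + (30−21.53)²/21.53 + (18−17.45)²/17.45 + (15−10.02)²/10.02 + (16−21.53)²/21.53 + (15−12.11)²/12.11 + (7−6.95)²/6.95 + (12−14.94)²/14.94 = 11.7101
df = 4
p-value (upper-tail) = 0.01964
→ bracket: 0.01<=p<0.05

p-value bracket: 0.01<=p<0.05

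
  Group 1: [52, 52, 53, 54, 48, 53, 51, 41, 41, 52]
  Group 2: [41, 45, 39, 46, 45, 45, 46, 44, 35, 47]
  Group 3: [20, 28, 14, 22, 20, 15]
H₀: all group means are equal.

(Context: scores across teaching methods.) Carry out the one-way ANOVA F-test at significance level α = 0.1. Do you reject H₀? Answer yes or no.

reject H₀: yes

Group means [49.70, 43.30, 19.83], grand mean 40.346
SSB = Σnᵢ(x̄ᵢ−x̄)² = 3486.851; SSW = ΣΣ(x−x̄ᵢ)² = 471.033
MSB = 3486.851/2 = 1743.4256; MSW = 471.033/23 = 20.4797
F = MSB/MSW = 85.1294
df = (2, 23)
p-value (upper-tail) = 0.00000
At α=0.1: p < α → reject H₀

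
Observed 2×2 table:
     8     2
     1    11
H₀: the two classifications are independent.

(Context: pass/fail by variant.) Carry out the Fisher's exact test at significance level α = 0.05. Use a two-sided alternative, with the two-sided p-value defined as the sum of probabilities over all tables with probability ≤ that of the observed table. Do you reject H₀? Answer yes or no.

Margins: r₁=10, r₂=12, c₁=9, c₂=13, n=22
p_obs = C(10,8)·C(12,1)/C(22,9); sum pmf over tables with pmf ≤ p_obs
p-value (two-sided) = 0.00155
At α=0.05: p < α → reject H₀

reject H₀: yes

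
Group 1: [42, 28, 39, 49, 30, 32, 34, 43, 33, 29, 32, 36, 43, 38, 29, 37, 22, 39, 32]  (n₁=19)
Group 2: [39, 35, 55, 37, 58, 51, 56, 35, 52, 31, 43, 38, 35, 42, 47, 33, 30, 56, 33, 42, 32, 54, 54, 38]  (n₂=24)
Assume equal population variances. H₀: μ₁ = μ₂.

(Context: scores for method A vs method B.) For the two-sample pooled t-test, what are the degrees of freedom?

df = n₁ + n₂ − 2 = 19 + 24 − 2 = 41

degrees of freedom = 41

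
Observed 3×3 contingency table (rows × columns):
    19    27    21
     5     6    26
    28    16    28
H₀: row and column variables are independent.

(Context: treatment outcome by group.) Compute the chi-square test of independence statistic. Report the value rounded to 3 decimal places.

test statistic = 20.598

Row totals [67, 37, 72], col totals [52, 49, 75], n=176
χ² = (19−19.80)²/19.80 + (27−18.65)²/18.65 + (21−28.55)²/28.55 + (5−10.93)²/10.93 + (6−10.30)²/10.30 + (26−15.77)²/15.77 + (28−21.27)²/21.27 + (16−20.05)²/20.05 + (28−30.68)²/30.68 = 20.5980
df = 4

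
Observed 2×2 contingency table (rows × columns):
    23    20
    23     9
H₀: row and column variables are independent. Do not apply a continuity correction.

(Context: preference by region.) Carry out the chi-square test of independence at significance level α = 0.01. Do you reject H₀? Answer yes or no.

Row totals [43, 32], col totals [46, 29], n=75
χ² = (23−26.37)²/26.37 + (20−16.63)²/16.63 + (23−19.63)²/19.63 + (9−12.37)²/12.37 = 2.6153
df = 1
p-value (upper-tail) = 0.10583
At α=0.01: p ≥ α → fail to reject H₀

reject H₀: no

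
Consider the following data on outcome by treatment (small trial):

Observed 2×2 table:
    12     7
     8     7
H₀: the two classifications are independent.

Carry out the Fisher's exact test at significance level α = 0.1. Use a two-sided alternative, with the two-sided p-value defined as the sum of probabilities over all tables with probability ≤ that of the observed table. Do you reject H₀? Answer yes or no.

Margins: r₁=19, r₂=15, c₁=20, c₂=14, n=34
p_obs = C(19,12)·C(15,8)/C(34,20); sum pmf over tables with pmf ≤ p_obs
p-value (two-sided) = 0.72824
At α=0.1: p ≥ α → fail to reject H₀

reject H₀: no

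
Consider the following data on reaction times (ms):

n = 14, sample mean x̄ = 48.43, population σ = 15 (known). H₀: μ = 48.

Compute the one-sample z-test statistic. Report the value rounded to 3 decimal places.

test statistic = 0.107

SE = σ/√n = 15/√14 = 4.0089
z = (x̄−μ₀)/SE = (48.43−48)/4.0089 = 0.1073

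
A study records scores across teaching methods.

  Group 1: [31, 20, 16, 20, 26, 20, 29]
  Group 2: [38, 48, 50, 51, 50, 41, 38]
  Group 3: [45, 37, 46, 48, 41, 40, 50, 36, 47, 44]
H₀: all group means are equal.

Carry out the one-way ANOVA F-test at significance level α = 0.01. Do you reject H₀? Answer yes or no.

reject H₀: yes

Group means [23.14, 45.14, 43.40], grand mean 38.000
SSB = Σnᵢ(x̄ᵢ−x̄)² = 2193.886; SSW = ΣΣ(x−x̄ᵢ)² = 594.114
MSB = 2193.886/2 = 1096.9429; MSW = 594.114/21 = 28.2912
F = MSB/MSW = 38.7733
df = (2, 21)
p-value (upper-tail) = 0.00000
At α=0.01: p < α → reject H₀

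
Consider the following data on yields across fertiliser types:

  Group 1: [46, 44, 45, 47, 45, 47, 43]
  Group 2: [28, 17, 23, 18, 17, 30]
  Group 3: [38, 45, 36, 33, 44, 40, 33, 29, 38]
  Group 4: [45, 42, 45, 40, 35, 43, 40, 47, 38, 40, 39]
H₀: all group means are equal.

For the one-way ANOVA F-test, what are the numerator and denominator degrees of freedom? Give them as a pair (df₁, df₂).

k = 4 groups, N = 33 total
df = (k−1, N−k) = (4−1, 33−4) = (3, 29)

degrees of freedom = [3, 29]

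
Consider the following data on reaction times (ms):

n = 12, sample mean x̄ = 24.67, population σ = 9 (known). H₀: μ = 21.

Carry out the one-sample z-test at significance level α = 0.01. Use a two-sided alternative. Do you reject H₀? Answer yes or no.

SE = σ/√n = 9/√12 = 2.5981
z = (x̄−μ₀)/SE = (24.67−21)/2.5981 = 1.4126
p-value (two-sided) = 0.15778
At α=0.01: p ≥ α → fail to reject H₀

reject H₀: no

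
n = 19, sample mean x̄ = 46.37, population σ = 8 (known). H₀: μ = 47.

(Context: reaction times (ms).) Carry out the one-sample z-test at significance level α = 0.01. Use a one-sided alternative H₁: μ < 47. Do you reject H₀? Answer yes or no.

SE = σ/√n = 8/√19 = 1.8353
z = (x̄−μ₀)/SE = (46.37−47)/1.8353 = -0.3433
p-value (one-sided, H₁ less) = 0.36570
At α=0.01: p ≥ α → fail to reject H₀

reject H₀: no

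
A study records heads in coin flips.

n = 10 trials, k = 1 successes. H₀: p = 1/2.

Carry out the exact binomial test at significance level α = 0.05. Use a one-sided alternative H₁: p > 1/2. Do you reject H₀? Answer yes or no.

Exact binomial: n=10, k=1, p₀=1/2=0.5000
P(X≥1) from Σ C(n,i)·p₀^i·(1−p₀)^(n−i)
p-value (one-sided, H₁ greater) = 0.99902
At α=0.05: p ≥ α → fail to reject H₀

reject H₀: no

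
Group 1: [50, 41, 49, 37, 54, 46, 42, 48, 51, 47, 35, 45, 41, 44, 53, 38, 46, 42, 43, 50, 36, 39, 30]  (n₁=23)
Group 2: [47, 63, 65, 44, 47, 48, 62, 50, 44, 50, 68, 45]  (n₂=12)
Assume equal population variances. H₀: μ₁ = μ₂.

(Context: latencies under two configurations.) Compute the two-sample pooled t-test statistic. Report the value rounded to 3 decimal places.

x̄₁=43.783, s₁=6.171, n₁=23
x̄₂=52.750, s₂=8.996, n₂=12
s_p² = [22·6.171² + 11·8.996²]/33 = 52.3686
SE = √(s_p²·(1/23+1/12)) = 2.5770
t = (43.783−52.750)/2.5770 = -3.4798
df = 33

test statistic = -3.480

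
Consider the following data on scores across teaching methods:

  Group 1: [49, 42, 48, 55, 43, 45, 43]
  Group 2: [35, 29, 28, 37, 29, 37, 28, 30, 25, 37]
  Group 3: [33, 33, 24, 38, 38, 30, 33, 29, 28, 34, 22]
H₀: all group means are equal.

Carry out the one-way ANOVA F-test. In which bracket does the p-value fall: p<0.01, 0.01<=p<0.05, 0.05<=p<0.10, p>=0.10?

Group means [46.43, 31.50, 31.09], grand mean 35.071
SSB = Σnᵢ(x̄ᵢ−x̄)² = 1204.734; SSW = ΣΣ(x−x̄ᵢ)² = 575.123
MSB = 1204.734/2 = 602.3669; MSW = 575.123/25 = 23.0049
F = MSB/MSW = 26.1842
df = (2, 25)
p-value (upper-tail) = 0.00000
→ bracket: p<0.01

p-value bracket: p<0.01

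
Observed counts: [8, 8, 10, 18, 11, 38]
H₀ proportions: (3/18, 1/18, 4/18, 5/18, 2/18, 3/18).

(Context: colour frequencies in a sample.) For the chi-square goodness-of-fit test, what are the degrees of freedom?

df = k − 1 = 6 − 1 = 5

degrees of freedom = 5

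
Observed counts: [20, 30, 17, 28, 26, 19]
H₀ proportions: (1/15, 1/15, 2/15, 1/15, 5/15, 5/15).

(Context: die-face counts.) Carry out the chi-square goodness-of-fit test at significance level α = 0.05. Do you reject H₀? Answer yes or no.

n = 140; E_i = n·p_i = [9.33, 9.33, 18.67, 9.33, 46.67, 46.67]
χ² = (20−9.33)²/9.33 + (30−9.33)²/9.33 + (17−18.67)²/18.67 + (28−9.33)²/9.33 + (26−46.67)²/46.67 + (19−46.67)²/46.67 = 120.9893
df = 5
p-value (upper-tail) = 0.00000
At α=0.05: p < α → reject H₀

reject H₀: yes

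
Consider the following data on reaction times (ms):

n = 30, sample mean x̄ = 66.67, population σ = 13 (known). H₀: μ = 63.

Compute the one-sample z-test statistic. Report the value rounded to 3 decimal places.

SE = σ/√n = 13/√30 = 2.3735
z = (x̄−μ₀)/SE = (66.67−63)/2.3735 = 1.5463

test statistic = 1.546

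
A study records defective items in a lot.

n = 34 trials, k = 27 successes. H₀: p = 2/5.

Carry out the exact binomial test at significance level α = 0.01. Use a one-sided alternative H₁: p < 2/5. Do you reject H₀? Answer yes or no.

Exact binomial: n=34, k=27, p₀=2/5=0.4000
P(X≤27) from Σ C(n,i)·p₀^i·(1−p₀)^(n−i)
p-value (one-sided, H₁ less) = 1.00000
At α=0.01: p ≥ α → fail to reject H₀

reject H₀: no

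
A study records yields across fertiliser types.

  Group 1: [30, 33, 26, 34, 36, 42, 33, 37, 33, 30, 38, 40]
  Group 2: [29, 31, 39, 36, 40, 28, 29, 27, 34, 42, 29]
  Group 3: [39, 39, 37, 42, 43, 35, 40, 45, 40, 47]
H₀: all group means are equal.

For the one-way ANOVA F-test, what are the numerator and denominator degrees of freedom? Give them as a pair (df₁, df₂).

k = 3 groups, N = 33 total
df = (k−1, N−k) = (3−1, 33−3) = (2, 30)

degrees of freedom = [2, 30]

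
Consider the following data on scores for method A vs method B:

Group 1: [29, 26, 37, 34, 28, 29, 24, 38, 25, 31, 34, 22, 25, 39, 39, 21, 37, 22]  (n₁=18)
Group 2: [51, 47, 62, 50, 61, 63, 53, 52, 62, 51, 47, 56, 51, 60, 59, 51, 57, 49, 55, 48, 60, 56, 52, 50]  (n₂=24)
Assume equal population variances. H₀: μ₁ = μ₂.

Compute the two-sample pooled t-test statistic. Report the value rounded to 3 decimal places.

test statistic = -13.767

x̄₁=30.000, s₁=6.297, n₁=18
x̄₂=54.292, s₂=5.137, n₂=24
s_p² = [17·6.297² + 23·5.137²]/40 = 32.0240
SE = √(s_p²·(1/18+1/24)) = 1.7645
t = (30.000−54.292)/1.7645 = -13.7669
df = 40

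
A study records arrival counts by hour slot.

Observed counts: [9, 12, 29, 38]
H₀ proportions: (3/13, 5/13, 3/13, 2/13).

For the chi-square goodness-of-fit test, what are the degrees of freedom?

degrees of freedom = 3

df = k − 1 = 4 − 1 = 3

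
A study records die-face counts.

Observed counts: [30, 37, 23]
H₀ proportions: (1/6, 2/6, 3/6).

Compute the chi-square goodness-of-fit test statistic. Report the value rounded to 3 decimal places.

n = 90; E_i = n·p_i = [15.00, 30.00, 45.00]
χ² = (30−15.00)²/15.00 + (37−30.00)²/30.00 + (23−45.00)²/45.00 = 27.3889
df = 2

test statistic = 27.389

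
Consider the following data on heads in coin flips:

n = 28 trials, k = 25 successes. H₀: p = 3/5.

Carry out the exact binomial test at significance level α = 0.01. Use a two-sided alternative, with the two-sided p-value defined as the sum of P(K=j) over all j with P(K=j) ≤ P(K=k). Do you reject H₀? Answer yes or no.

reject H₀: yes

Exact binomial: n=28, k=25, p₀=3/5=0.6000
P(X=j) = C(n,j)·p₀^j·(1−p₀)^(n−j); p = Σ P(X=j) over j with P(X=j) ≤ P(X=25)
p-value (two-sided) = 0.00147
At α=0.01: p < α → reject H₀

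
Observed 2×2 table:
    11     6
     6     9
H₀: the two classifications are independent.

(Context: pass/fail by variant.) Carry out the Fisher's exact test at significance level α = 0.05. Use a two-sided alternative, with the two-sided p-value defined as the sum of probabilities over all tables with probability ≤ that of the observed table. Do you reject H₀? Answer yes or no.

reject H₀: no

Margins: r₁=17, r₂=15, c₁=17, c₂=15, n=32
p_obs = C(17,11)·C(15,6)/C(32,17); sum pmf over tables with pmf ≤ p_obs
p-value (two-sided) = 0.28719
At α=0.05: p ≥ α → fail to reject H₀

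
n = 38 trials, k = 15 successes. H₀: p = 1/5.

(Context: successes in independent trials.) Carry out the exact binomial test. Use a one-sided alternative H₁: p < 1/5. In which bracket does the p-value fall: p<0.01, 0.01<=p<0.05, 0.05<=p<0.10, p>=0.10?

p-value bracket: p>=0.10

Exact binomial: n=38, k=15, p₀=1/5=0.2000
P(X≤15) from Σ C(n,i)·p₀^i·(1−p₀)^(n−i)
p-value (one-sided, H₁ less) = 0.99844
→ bracket: p>=0.10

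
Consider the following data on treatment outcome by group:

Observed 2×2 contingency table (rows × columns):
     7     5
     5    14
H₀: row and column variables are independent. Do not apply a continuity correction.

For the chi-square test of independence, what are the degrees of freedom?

degrees of freedom = 1

df = (r−1)(c−1) = (2−1)·(2−1) = 1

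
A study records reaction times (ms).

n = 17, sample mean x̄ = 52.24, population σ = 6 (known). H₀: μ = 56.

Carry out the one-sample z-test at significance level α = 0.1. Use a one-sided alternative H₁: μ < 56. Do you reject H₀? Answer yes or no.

reject H₀: yes

SE = σ/√n = 6/√17 = 1.4552
z = (x̄−μ₀)/SE = (52.24−56)/1.4552 = -2.5838
p-value (one-sided, H₁ less) = 0.00489
At α=0.1: p < α → reject H₀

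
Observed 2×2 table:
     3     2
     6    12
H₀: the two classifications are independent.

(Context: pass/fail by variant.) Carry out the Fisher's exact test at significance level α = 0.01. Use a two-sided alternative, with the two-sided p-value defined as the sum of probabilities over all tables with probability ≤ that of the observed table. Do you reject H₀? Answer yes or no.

reject H₀: no

Margins: r₁=5, r₂=18, c₁=9, c₂=14, n=23
p_obs = C(5,3)·C(18,6)/C(23,9); sum pmf over tables with pmf ≤ p_obs
p-value (two-sided) = 0.34283
At α=0.01: p ≥ α → fail to reject H₀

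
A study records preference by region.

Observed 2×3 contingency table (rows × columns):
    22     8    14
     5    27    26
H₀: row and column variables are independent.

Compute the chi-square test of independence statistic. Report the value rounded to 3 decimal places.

Row totals [44, 58], col totals [27, 35, 40], n=102
χ² = (22−11.65)²/11.65 + (8−15.10)²/15.10 + (14−17.25)²/17.25 + (5−15.35)²/15.35 + (27−19.90)²/19.90 + (26−22.75)²/22.75 = 23.1322
df = 2

test statistic = 23.132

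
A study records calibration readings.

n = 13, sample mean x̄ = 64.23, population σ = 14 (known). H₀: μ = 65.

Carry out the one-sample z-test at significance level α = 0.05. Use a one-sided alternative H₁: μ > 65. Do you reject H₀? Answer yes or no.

reject H₀: no

SE = σ/√n = 14/√13 = 3.8829
z = (x̄−μ₀)/SE = (64.23−65)/3.8829 = -0.1983
p-value (one-sided, H₁ greater) = 0.57860
At α=0.05: p ≥ α → fail to reject H₀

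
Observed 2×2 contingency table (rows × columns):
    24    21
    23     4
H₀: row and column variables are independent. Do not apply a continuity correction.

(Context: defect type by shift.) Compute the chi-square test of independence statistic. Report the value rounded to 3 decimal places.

Row totals [45, 27], col totals [47, 25], n=72
χ² = (24−29.38)²/29.38 + (21−15.62)²/15.62 + (23−17.62)²/17.62 + (4−9.38)²/9.38 = 7.5534
df = 1

test statistic = 7.553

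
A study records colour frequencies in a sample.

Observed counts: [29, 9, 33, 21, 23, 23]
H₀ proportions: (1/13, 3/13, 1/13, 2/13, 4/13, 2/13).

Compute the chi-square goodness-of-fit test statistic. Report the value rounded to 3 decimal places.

test statistic = 104.502

n = 138; E_i = n·p_i = [10.62, 31.85, 10.62, 21.23, 42.46, 21.23]
χ² = (29−10.62)²/10.62 + (9−31.85)²/31.85 + (33−10.62)²/10.62 + (21−21.23)²/21.23 + (23−42.46)²/42.46 + (23−21.23)²/21.23 = 104.5018
df = 5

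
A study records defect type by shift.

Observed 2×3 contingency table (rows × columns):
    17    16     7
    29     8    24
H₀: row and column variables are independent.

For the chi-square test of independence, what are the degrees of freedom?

df = (r−1)(c−1) = (2−1)·(3−1) = 2

degrees of freedom = 2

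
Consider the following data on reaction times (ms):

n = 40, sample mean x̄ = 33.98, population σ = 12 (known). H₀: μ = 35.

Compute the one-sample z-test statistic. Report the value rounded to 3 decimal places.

test statistic = -0.538

SE = σ/√n = 12/√40 = 1.8974
z = (x̄−μ₀)/SE = (33.98−35)/1.8974 = -0.5376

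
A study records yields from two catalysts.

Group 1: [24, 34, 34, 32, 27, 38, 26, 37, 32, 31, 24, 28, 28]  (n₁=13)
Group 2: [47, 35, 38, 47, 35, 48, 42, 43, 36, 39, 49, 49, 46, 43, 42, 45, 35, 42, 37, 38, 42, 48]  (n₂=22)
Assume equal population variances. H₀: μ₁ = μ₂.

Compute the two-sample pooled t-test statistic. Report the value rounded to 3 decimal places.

test statistic = -7.006

x̄₁=30.385, s₁=4.629, n₁=13
x̄₂=42.091, s₂=4.859, n₂=22
s_p² = [12·4.629² + 21·4.859²]/33 = 22.8150
SE = √(s_p²·(1/13+1/22)) = 1.6709
t = (30.385−42.091)/1.6709 = -7.0058
df = 33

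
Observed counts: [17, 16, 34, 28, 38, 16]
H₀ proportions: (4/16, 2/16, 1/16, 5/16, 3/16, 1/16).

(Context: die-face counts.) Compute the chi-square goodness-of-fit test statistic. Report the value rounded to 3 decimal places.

test statistic = 92.652

n = 149; E_i = n·p_i = [37.25, 18.62, 9.31, 46.56, 27.94, 9.31]
χ² = (17−37.25)²/37.25 + (16−18.62)²/18.62 + (34−9.31)²/9.31 + (28−46.56)²/46.56 + (38−27.94)²/27.94 + (16−9.31)²/9.31 = 92.6519
df = 5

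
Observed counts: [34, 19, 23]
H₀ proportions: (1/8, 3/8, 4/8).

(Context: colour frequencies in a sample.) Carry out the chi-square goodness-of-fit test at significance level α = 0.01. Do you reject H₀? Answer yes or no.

n = 76; E_i = n·p_i = [9.50, 28.50, 38.00]
χ² = (34−9.50)²/9.50 + (19−28.50)²/28.50 + (23−38.00)²/38.00 = 72.2719
df = 2
p-value (upper-tail) = 0.00000
At α=0.01: p < α → reject H₀

reject H₀: yes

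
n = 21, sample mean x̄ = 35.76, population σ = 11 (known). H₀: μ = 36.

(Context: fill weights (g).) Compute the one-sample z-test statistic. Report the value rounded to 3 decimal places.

test statistic = -0.100

SE = σ/√n = 11/√21 = 2.4004
z = (x̄−μ₀)/SE = (35.76−36)/2.4004 = -0.1000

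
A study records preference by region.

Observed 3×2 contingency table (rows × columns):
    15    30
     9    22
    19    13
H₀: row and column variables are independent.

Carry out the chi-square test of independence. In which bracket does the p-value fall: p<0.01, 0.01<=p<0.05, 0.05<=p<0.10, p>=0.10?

p-value bracket: 0.01<=p<0.05

Row totals [45, 31, 32], col totals [43, 65], n=108
χ² = (15−17.92)²/17.92 + (30−27.08)²/27.08 + (9−12.34)²/12.34 + (22−18.66)²/18.66 + (19−12.74)²/12.74 + (13−19.26)²/19.26 = 7.4023
df = 2
p-value (upper-tail) = 0.02470
→ bracket: 0.01<=p<0.05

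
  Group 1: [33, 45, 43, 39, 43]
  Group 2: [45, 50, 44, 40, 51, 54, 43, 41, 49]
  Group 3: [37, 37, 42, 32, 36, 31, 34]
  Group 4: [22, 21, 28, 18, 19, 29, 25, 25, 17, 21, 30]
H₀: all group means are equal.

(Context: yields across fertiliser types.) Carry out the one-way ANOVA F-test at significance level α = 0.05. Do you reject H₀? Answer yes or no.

reject H₀: yes

Group means [40.60, 46.33, 35.57, 23.18], grand mean 35.125
SSB = Σnᵢ(x̄ᵢ−x̄)² = 2850.949; SSW = ΣΣ(x−x̄ᵢ)² = 564.551
MSB = 2850.949/3 = 950.3165; MSW = 564.551/28 = 20.1625
F = MSB/MSW = 47.1328
df = (3, 28)
p-value (upper-tail) = 0.00000
At α=0.05: p < α → reject H₀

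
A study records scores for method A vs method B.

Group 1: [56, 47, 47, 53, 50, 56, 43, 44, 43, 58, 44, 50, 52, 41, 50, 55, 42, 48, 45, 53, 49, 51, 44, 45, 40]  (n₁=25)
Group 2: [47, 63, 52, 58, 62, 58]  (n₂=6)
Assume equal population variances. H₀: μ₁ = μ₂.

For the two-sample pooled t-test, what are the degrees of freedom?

df = n₁ + n₂ − 2 = 25 + 6 − 2 = 29

degrees of freedom = 29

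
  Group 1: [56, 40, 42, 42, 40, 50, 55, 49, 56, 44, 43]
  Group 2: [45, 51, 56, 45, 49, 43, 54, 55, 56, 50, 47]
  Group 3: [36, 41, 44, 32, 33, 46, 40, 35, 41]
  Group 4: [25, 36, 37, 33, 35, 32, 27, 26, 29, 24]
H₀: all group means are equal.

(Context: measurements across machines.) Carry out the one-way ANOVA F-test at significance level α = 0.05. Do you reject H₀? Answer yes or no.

Group means [47.00, 50.09, 38.67, 30.40], grand mean 41.951
SSB = Σnᵢ(x̄ᵢ−x̄)² = 2440.593; SSW = ΣΣ(x−x̄ᵢ)² = 1035.309
MSB = 2440.593/3 = 813.5311; MSW = 1035.309/37 = 27.9813
F = MSB/MSW = 29.0741
df = (3, 37)
p-value (upper-tail) = 0.00000
At α=0.05: p < α → reject H₀

reject H₀: yes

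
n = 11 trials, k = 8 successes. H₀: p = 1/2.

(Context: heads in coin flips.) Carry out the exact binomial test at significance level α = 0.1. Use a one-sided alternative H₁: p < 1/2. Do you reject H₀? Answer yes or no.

Exact binomial: n=11, k=8, p₀=1/2=0.5000
P(X≤8) from Σ C(n,i)·p₀^i·(1−p₀)^(n−i)
p-value (one-sided, H₁ less) = 0.96729
At α=0.1: p ≥ α → fail to reject H₀

reject H₀: no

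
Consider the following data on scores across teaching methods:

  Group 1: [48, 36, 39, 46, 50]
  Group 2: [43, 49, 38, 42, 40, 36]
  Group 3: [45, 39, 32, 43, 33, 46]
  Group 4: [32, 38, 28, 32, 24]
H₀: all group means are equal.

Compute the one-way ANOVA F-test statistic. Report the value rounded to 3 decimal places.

test statistic = 5.405

Group means [43.80, 41.33, 39.67, 30.80], grand mean 39.045
SSB = Σnᵢ(x̄ᵢ−x̄)² = 486.688; SSW = ΣΣ(x−x̄ᵢ)² = 540.267
MSB = 486.688/3 = 162.2293; MSW = 540.267/18 = 30.0148
F = MSB/MSW = 5.4050
df = (3, 18)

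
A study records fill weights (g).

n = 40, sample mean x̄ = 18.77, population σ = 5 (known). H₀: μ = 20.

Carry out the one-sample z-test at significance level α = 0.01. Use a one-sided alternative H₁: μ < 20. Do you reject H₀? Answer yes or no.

SE = σ/√n = 5/√40 = 0.7906
z = (x̄−μ₀)/SE = (18.77−20)/0.7906 = -1.5558
p-value (one-sided, H₁ less) = 0.05987
At α=0.01: p ≥ α → fail to reject H₀

reject H₀: no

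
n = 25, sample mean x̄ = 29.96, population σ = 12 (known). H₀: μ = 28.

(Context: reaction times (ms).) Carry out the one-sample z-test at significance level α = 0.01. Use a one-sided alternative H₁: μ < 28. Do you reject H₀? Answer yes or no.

SE = σ/√n = 12/√25 = 2.4000
z = (x̄−μ₀)/SE = (29.96−28)/2.4000 = 0.8167
p-value (one-sided, H₁ less) = 0.79294
At α=0.01: p ≥ α → fail to reject H₀

reject H₀: no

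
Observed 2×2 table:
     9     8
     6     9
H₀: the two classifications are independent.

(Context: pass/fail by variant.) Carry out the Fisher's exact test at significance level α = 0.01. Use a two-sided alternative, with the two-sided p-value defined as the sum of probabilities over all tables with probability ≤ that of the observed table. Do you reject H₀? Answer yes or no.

Margins: r₁=17, r₂=15, c₁=15, c₂=17, n=32
p_obs = C(17,9)·C(15,6)/C(32,15); sum pmf over tables with pmf ≤ p_obs
p-value (two-sided) = 0.50226
At α=0.01: p ≥ α → fail to reject H₀

reject H₀: no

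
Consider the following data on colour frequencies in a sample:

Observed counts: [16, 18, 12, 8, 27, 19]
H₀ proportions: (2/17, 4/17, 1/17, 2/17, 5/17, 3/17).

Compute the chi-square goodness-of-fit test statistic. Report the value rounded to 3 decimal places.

n = 100; E_i = n·p_i = [11.76, 23.53, 5.88, 11.76, 29.41, 17.65]
χ² = (16−11.76)²/11.76 + (18−23.53)²/23.53 + (12−5.88)²/5.88 + (8−11.76)²/11.76 + (27−29.41)²/29.41 + (19−17.65)²/17.65 = 10.6927
df = 5

test statistic = 10.693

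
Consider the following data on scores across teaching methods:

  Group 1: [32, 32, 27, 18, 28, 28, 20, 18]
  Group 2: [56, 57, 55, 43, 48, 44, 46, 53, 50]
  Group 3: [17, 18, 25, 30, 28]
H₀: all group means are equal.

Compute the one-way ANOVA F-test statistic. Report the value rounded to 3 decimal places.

test statistic = 54.796

Group means [25.38, 50.22, 23.60], grand mean 35.136
SSB = Σnᵢ(x̄ᵢ−x̄)² = 3475.960; SSW = ΣΣ(x−x̄ᵢ)² = 602.631
MSB = 3475.960/2 = 1737.9802; MSW = 602.631/19 = 31.7174
F = MSB/MSW = 54.7958
df = (2, 19)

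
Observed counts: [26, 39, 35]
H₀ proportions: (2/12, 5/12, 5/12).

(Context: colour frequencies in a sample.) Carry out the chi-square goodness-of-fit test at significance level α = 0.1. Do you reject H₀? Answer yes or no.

n = 100; E_i = n·p_i = [16.67, 41.67, 41.67]
χ² = (26−16.67)²/16.67 + (39−41.67)²/41.67 + (35−41.67)²/41.67 = 6.4640
df = 2
p-value (upper-tail) = 0.03948
At α=0.1: p < α → reject H₀

reject H₀: yes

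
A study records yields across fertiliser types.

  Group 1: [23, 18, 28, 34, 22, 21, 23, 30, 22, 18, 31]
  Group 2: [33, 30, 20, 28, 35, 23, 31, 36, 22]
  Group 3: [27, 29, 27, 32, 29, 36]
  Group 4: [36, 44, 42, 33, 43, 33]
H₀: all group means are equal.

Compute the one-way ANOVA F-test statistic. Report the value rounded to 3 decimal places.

test statistic = 9.492

Group means [24.55, 28.67, 30.00, 38.50], grand mean 29.344
SSB = Σnᵢ(x̄ᵢ−x̄)² = 762.991; SSW = ΣΣ(x−x̄ᵢ)² = 750.227
MSB = 762.991/3 = 254.3305; MSW = 750.227/28 = 26.7938
F = MSB/MSW = 9.4921
df = (3, 28)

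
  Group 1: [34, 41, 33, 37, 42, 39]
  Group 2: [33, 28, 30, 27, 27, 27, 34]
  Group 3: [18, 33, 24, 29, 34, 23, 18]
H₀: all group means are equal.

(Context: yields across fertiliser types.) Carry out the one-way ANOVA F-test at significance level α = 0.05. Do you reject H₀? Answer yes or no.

reject H₀: yes

Group means [37.67, 29.43, 25.57], grand mean 30.550
SSB = Σnᵢ(x̄ᵢ−x̄)² = 486.188; SSW = ΣΣ(x−x̄ᵢ)² = 382.762
MSB = 486.188/2 = 243.0940; MSW = 382.762/17 = 22.5154
F = MSB/MSW = 10.7968
df = (2, 17)
p-value (upper-tail) = 0.00094
At α=0.05: p < α → reject H₀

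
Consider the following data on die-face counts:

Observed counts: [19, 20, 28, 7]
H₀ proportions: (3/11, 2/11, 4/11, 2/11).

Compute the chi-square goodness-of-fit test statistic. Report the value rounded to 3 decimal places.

n = 74; E_i = n·p_i = [20.18, 13.45, 26.91, 13.45]
χ² = (19−20.18)²/20.18 + (20−13.45)²/13.45 + (28−26.91)²/26.91 + (7−13.45)²/13.45 = 6.3941
df = 3

test statistic = 6.394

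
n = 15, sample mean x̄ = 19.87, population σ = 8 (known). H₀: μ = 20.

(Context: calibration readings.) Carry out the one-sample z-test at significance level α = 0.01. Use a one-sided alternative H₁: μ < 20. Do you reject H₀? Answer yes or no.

reject H₀: no

SE = σ/√n = 8/√15 = 2.0656
z = (x̄−μ₀)/SE = (19.87−20)/2.0656 = -0.0629
p-value (one-sided, H₁ less) = 0.47491
At α=0.01: p ≥ α → fail to reject H₀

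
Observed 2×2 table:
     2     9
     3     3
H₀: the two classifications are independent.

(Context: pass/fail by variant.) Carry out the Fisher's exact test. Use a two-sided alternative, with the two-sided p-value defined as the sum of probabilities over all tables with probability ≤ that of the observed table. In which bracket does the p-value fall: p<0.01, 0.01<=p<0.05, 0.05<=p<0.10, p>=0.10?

p-value bracket: p>=0.10

Margins: r₁=11, r₂=6, c₁=5, c₂=12, n=17
p_obs = C(11,2)·C(6,3)/C(17,5); sum pmf over tables with pmf ≤ p_obs
p-value (two-sided) = 0.28006
→ bracket: p>=0.10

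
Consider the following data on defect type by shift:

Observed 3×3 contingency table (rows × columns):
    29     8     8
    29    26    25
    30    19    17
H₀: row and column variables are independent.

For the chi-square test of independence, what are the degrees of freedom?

degrees of freedom = 4

df = (r−1)(c−1) = (3−1)·(3−1) = 4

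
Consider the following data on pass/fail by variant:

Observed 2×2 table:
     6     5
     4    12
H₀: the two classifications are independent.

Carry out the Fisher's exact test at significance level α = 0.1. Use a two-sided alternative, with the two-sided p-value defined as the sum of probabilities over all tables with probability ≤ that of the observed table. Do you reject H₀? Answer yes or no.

reject H₀: no

Margins: r₁=11, r₂=16, c₁=10, c₂=17, n=27
p_obs = C(11,6)·C(16,4)/C(27,10); sum pmf over tables with pmf ≤ p_obs
p-value (two-sided) = 0.22380
At α=0.1: p ≥ α → fail to reject H₀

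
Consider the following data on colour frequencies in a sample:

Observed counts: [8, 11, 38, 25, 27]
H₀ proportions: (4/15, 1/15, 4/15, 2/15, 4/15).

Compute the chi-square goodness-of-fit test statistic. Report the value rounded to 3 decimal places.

n = 109; E_i = n·p_i = [29.07, 7.27, 29.07, 14.53, 29.07]
χ² = (8−29.07)²/29.07 + (11−7.27)²/7.27 + (38−29.07)²/29.07 + (25−14.53)²/14.53 + (27−29.07)²/29.07 = 27.6170
df = 4

test statistic = 27.617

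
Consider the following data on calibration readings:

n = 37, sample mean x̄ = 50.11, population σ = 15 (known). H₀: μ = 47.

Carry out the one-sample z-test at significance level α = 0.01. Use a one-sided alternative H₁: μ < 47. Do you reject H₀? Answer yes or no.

reject H₀: no

SE = σ/√n = 15/√37 = 2.4660
z = (x̄−μ₀)/SE = (50.11−47)/2.4660 = 1.2612
p-value (one-sided, H₁ less) = 0.89637
At α=0.01: p ≥ α → fail to reject H₀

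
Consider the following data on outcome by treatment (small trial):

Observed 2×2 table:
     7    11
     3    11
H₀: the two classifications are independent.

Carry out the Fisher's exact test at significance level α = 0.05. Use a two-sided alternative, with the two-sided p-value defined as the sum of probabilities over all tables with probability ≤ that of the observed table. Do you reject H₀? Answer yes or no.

reject H₀: no

Margins: r₁=18, r₂=14, c₁=10, c₂=22, n=32
p_obs = C(18,7)·C(14,3)/C(32,10); sum pmf over tables with pmf ≤ p_obs
p-value (two-sided) = 0.44606
At α=0.05: p ≥ α → fail to reject H₀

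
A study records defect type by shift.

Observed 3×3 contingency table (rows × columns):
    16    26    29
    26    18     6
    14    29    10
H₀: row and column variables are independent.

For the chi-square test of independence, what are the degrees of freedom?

degrees of freedom = 4

df = (r−1)(c−1) = (3−1)·(3−1) = 4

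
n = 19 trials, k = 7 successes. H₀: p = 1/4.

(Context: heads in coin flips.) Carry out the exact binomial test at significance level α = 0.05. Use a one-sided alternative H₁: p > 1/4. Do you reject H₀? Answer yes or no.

Exact binomial: n=19, k=7, p₀=1/4=0.2500
P(X≥7) from Σ C(n,i)·p₀^i·(1−p₀)^(n−i)
p-value (one-sided, H₁ greater) = 0.17488
At α=0.05: p ≥ α → fail to reject H₀

reject H₀: no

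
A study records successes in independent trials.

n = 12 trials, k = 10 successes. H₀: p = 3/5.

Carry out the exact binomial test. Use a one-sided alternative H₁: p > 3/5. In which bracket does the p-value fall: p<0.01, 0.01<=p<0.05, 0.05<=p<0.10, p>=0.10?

Exact binomial: n=12, k=10, p₀=3/5=0.6000
P(X≥10) from Σ C(n,i)·p₀^i·(1−p₀)^(n−i)
p-value (one-sided, H₁ greater) = 0.08344
→ bracket: 0.05<=p<0.10

p-value bracket: 0.05<=p<0.10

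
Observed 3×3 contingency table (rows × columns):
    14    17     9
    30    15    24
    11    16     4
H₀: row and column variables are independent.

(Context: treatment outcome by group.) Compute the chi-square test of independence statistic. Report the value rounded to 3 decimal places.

Row totals [40, 69, 31], col totals [55, 48, 37], n=140
χ² = (14−15.71)²/15.71 + (17−13.71)²/13.71 + (9−10.57)²/10.57 + (30−27.11)²/27.11 + (15−23.66)²/23.66 + (24−18.24)²/18.24 + (11−12.18)²/12.18 + (16−10.63)²/10.63 + (4−8.19)²/8.19 = 11.4811
df = 4

test statistic = 11.481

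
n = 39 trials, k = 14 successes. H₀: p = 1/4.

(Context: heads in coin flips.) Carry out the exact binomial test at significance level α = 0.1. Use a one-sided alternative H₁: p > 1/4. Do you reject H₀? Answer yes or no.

reject H₀: yes

Exact binomial: n=39, k=14, p₀=1/4=0.2500
P(X≥14) from Σ C(n,i)·p₀^i·(1−p₀)^(n−i)
p-value (one-sided, H₁ greater) = 0.08615
At α=0.1: p < α → reject H₀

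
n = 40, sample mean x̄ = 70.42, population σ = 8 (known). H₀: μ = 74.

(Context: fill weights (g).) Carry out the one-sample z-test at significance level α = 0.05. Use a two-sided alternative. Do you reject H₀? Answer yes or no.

reject H₀: yes

SE = σ/√n = 8/√40 = 1.2649
z = (x̄−μ₀)/SE = (70.42−74)/1.2649 = -2.8302
p-value (two-sided) = 0.00465
At α=0.05: p < α → reject H₀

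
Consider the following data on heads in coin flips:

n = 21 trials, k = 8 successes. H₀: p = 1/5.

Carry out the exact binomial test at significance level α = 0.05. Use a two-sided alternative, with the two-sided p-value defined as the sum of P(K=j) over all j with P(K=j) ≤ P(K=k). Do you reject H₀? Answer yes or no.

Exact binomial: n=21, k=8, p₀=1/5=0.2000
P(X=j) = C(n,j)·p₀^j·(1−p₀)^(n−j); p = Σ P(X=j) over j with P(X=j) ≤ P(X=8)
p-value (two-sided) = 0.05228
At α=0.05: p ≥ α → fail to reject H₀

reject H₀: no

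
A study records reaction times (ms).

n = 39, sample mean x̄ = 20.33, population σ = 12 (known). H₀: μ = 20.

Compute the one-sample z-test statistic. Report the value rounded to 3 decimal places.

test statistic = 0.172

SE = σ/√n = 12/√39 = 1.9215
z = (x̄−μ₀)/SE = (20.33−20)/1.9215 = 0.1717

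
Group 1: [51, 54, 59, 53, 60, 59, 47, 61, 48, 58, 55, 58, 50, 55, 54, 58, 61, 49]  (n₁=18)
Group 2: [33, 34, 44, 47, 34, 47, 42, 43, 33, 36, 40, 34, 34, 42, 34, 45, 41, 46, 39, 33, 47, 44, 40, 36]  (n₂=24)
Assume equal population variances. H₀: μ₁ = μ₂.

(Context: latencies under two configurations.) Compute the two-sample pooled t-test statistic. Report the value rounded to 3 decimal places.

x̄₁=55.000, s₁=4.550, n₁=18
x̄₂=39.500, s₂=5.158, n₂=24
s_p² = [17·4.550² + 23·5.158²]/40 = 24.1000
SE = √(s_p²·(1/18+1/24)) = 1.5307
t = (55.000−39.500)/1.5307 = 10.1261
df = 40

test statistic = 10.126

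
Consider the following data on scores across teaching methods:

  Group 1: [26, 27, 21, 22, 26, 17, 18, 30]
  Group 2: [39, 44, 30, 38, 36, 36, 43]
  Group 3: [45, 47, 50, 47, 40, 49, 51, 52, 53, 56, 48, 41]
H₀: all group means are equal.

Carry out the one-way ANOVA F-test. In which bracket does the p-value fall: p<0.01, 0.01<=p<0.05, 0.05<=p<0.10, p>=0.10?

Group means [23.38, 38.00, 48.25], grand mean 38.222
SSB = Σnᵢ(x̄ᵢ−x̄)² = 2970.542; SSW = ΣΣ(x−x̄ᵢ)² = 524.125
MSB = 2970.542/2 = 1485.2708; MSW = 524.125/24 = 21.8385
F = MSB/MSW = 68.0114
df = (2, 24)
p-value (upper-tail) = 0.00000
→ bracket: p<0.01

p-value bracket: p<0.01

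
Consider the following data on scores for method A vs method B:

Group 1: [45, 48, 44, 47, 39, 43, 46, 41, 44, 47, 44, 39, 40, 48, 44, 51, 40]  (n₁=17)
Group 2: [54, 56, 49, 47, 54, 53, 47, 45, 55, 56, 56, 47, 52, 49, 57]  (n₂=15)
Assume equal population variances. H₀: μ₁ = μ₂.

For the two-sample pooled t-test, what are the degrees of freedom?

degrees of freedom = 30

df = n₁ + n₂ − 2 = 17 + 15 − 2 = 30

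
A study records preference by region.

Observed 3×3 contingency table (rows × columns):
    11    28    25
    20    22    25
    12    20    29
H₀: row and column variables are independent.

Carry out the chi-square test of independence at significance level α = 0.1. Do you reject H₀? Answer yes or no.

reject H₀: no

Row totals [64, 67, 61], col totals [43, 70, 79], n=192
χ² = (11−14.33)²/14.33 + (28−23.33)²/23.33 + (25−26.33)²/26.33 + (20−15.01)²/15.01 + (22−24.43)²/24.43 + (25−27.57)²/27.57 + (12−13.66)²/13.66 + (20−22.24)²/22.24 + (29−25.10)²/25.10 = 4.9529
df = 4
p-value (upper-tail) = 0.29217
At α=0.1: p ≥ α → fail to reject H₀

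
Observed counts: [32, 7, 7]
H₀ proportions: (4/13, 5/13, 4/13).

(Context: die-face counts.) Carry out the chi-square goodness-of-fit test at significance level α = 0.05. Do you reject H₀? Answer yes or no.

reject H₀: yes

n = 46; E_i = n·p_i = [14.15, 17.69, 14.15]
χ² = (32−14.15)²/14.15 + (7−17.69)²/17.69 + (7−14.15)²/14.15 = 32.5793
df = 2
p-value (upper-tail) = 0.00000
At α=0.05: p < α → reject H₀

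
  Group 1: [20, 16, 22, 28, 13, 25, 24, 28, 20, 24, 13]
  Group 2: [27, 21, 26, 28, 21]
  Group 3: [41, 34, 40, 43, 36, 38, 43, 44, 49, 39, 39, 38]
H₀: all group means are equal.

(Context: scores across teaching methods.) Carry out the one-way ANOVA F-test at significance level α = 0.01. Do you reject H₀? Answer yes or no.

Group means [21.18, 24.60, 40.33], grand mean 30.000
SSB = Σnᵢ(x̄ᵢ−x̄)² = 2282.497; SSW = ΣΣ(x−x̄ᵢ)² = 509.503
MSB = 2282.497/2 = 1141.2485; MSW = 509.503/25 = 20.3801
F = MSB/MSW = 55.9981
df = (2, 25)
p-value (upper-tail) = 0.00000
At α=0.01: p < α → reject H₀

reject H₀: yes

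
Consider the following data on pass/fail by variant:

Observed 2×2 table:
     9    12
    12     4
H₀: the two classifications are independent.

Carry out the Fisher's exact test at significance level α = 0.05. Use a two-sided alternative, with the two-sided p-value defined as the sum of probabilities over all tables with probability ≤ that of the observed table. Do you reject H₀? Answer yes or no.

reject H₀: no

Margins: r₁=21, r₂=16, c₁=21, c₂=16, n=37
p_obs = C(21,9)·C(16,12)/C(37,21); sum pmf over tables with pmf ≤ p_obs
p-value (two-sided) = 0.09311
At α=0.05: p ≥ α → fail to reject H₀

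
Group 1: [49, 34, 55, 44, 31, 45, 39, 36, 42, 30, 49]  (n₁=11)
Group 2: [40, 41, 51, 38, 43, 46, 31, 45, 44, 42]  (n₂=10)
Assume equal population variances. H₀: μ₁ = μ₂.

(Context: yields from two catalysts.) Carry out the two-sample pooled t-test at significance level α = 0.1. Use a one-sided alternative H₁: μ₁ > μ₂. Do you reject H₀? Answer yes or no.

reject H₀: no

x̄₁=41.273, s₁=8.051, n₁=11
x̄₂=42.100, s₂=5.301, n₂=10
s_p² = [10·8.051² + 9·5.301²]/19 = 47.4254
SE = √(s_p²·(1/11+1/10)) = 3.0090
t = (41.273−42.100)/3.0090 = -0.2749
df = 19
p-value (one-sided, H₁ greater) = 0.60683
At α=0.1: p ≥ α → fail to reject H₀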